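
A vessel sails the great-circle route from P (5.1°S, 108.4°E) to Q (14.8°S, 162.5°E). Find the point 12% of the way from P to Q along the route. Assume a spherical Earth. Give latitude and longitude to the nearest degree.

From cos δ = sin φ₁ sin φ₂ + cos φ₁ cos φ₂ cos Δλ, the central angle is δ ≈ 0.943 rad (54.0°).
Interpolate at f = 0.12 with slerp weights a = sin((1−f)δ)/sin δ ≈ 0.912, b = sin(fδ)/sin δ ≈ 0.140.
p = a·p₁ + b·p₂ ≈ (-0.415, 0.902, -0.117); φ = arcsin(p_z) ≈ -6.70°, λ = atan2(p_y, p_x) ≈ 114.72°.

≈ (7°S, 115°E)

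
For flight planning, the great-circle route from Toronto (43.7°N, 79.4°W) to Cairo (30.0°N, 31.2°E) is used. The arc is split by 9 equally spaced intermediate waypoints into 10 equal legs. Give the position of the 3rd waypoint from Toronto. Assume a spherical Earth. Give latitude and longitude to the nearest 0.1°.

Write both endpoints as unit vectors p₁, p₂ with components (cos φ cos λ, cos φ sin λ, sin φ).
The central angle between the endpoints is δ = arccos(p₁·p₂) ≈ 1.445 rad (82.8°).
Interpolate at f = 3/10 with slerp weights a = sin((1−f)δ)/sin δ ≈ 0.854, b = sin(fδ)/sin δ ≈ 0.423.
p = a·p₁ + b·p₂ ≈ (0.427, -0.417, 0.802); φ = arcsin(p_z) ≈ 53.33°, λ = atan2(p_y, p_x) ≈ -44.32°.

≈ (53.3°N, 44.3°W)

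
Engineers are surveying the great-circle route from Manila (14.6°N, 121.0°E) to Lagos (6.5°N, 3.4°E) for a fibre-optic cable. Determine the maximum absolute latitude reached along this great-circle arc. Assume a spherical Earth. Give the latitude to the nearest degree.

The great circle lies in the plane with unit normal n̂ = (p₁ × p₂)/|p₁ × p₂|.
Here n̂_z ≈ -0.937; the vertex latitude is φ_max = arccos|n̂_z| ≈ 20.4°.
Check via Clairaut: cos φ_max = |cos φ₁| · sin C = cos(14.6°)·sin(75.6°) ≈ 0.937, again giving ≈ 20.4°.

≈ 20°N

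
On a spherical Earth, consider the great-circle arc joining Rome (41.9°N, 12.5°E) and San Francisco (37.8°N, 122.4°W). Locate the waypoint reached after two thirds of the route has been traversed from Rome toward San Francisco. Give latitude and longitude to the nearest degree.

Convert each endpoint to a unit vector on the sphere (x = cos φ cos λ, y = cos φ sin λ, z = sin φ).
The central angle between the endpoints is δ = arccos(p₁·p₂) ≈ 1.577 rad (90.3°).
Interpolate at f = 2/3 with slerp weights a = sin((1−f)δ)/sin δ ≈ 0.502, b = sin(fδ)/sin δ ≈ 0.868.
p = a·p₁ + b·p₂ ≈ (-0.003, -0.498, 0.867); φ = arcsin(p_z) ≈ 60.12°, λ = atan2(p_y, p_x) ≈ -90.34°.

≈ (60°N, 90°W)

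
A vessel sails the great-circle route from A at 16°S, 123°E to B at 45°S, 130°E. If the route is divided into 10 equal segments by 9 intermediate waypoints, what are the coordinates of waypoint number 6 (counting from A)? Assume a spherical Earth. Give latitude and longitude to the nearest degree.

The haversine formula gives a central angle δ ≈ 0.516 rad (29.6°) between the endpoints.
Interpolate at f = 6/10 with slerp weights a = sin((1−f)δ)/sin δ ≈ 0.415, b = sin(fδ)/sin δ ≈ 0.618.
p = a·p₁ + b·p₂ ≈ (-0.498, 0.669, -0.551); φ = arcsin(p_z) ≈ -33.45°, λ = atan2(p_y, p_x) ≈ 126.66°.

≈ 33°S, 127°E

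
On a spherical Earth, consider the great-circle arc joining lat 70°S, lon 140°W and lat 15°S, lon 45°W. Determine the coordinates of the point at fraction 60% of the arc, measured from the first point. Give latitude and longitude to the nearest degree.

≈ lat 44°S, lon 59°W

Write both endpoints as unit vectors p₁, p₂ with components (cos φ cos λ, cos φ sin λ, sin φ).
The central angle between the endpoints is δ = arccos(p₁·p₂) ≈ 1.355 rad (77.6°).
Interpolate at f = 0.60 with slerp weights a = sin((1−f)δ)/sin δ ≈ 0.528, b = sin(fδ)/sin δ ≈ 0.744.
p = a·p₁ + b·p₂ ≈ (0.369, -0.624, -0.689); φ = arcsin(p_z) ≈ -43.52°, λ = atan2(p_y, p_x) ≈ -59.37°.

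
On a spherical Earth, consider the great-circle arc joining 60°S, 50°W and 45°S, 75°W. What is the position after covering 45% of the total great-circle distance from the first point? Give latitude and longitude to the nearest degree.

≈ 54°S, 63°W

Write both endpoints as unit vectors p₁, p₂ with components (cos φ cos λ, cos φ sin λ, sin φ).
The central angle between the endpoints is δ = arccos(p₁·p₂) ≈ 0.369 rad (21.1°).
Interpolate at f = 0.45 with slerp weights a = sin((1−f)δ)/sin δ ≈ 0.559, b = sin(fδ)/sin δ ≈ 0.458.
p = a·p₁ + b·p₂ ≈ (0.263, -0.527, -0.808); φ = arcsin(p_z) ≈ -53.90°, λ = atan2(p_y, p_x) ≈ -63.44°.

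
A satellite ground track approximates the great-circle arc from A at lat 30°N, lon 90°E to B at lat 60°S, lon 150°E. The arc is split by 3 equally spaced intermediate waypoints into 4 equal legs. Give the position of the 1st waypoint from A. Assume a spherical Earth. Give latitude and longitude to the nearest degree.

≈ lat 7°N, lon 101°E

Write both endpoints as unit vectors p₁, p₂ with components (cos φ cos λ, cos φ sin λ, sin φ).
The central angle between the endpoints is δ = arccos(p₁·p₂) ≈ 1.789 rad (102.5°).
Interpolate at f = 1/4 with slerp weights a = sin((1−f)δ)/sin δ ≈ 0.998, b = sin(fδ)/sin δ ≈ 0.443.
p = a·p₁ + b·p₂ ≈ (-0.192, 0.975, 0.115); φ = arcsin(p_z) ≈ 6.61°, λ = atan2(p_y, p_x) ≈ 101.13°.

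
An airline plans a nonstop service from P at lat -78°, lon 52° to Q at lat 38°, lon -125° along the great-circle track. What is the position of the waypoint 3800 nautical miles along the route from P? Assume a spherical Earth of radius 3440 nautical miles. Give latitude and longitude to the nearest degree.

≈ lat -39°, lon -124°

Write both endpoints as unit vectors p₁, p₂ with components (cos φ cos λ, cos φ sin λ, sin φ).
The central angle between the endpoints is δ = arccos(p₁·p₂) ≈ 2.443 rad (140.0°). The total great-circle distance is δ·R ≈ 2.443 × 3440 ≈ 8404 nmi, so the target fraction is f = 3800/8404 ≈ 0.452.
Interpolate at f ≈ 0.452 with slerp weights a = sin((1−f)δ)/sin δ ≈ 1.513, b = sin(fδ)/sin δ ≈ 1.389.
p = a·p₁ + b·p₂ ≈ (-0.434, -0.649, -0.625); φ = arcsin(p_z) ≈ -38.68°, λ = atan2(p_y, p_x) ≈ -123.79°.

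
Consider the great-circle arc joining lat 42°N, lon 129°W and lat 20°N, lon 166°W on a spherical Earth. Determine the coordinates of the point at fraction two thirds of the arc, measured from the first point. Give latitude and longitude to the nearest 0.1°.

From cos δ = sin φ₁ sin φ₂ + cos φ₁ cos φ₂ cos Δλ, the central angle is δ ≈ 0.666 rad (38.1°).
Interpolate at f = 2/3 with slerp weights a = sin((1−f)δ)/sin δ ≈ 0.356, b = sin(fδ)/sin δ ≈ 0.695.
p = a·p₁ + b·p₂ ≈ (-0.801, -0.364, 0.476); φ = arcsin(p_z) ≈ 28.44°, λ = atan2(p_y, p_x) ≈ -155.56°.

≈ lat 28.4°N, lon 155.6°W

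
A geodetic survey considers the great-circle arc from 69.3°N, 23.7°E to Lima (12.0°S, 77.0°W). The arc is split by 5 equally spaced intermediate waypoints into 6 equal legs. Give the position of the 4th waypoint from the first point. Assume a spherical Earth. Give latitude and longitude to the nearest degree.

Write both endpoints as unit vectors p₁, p₂ with components (cos φ cos λ, cos φ sin λ, sin φ).
The central angle between the endpoints is δ = arccos(p₁·p₂) ≈ 1.832 rad (105.0°).
Interpolate at f = 4/6 with slerp weights a = sin((1−f)δ)/sin δ ≈ 0.594, b = sin(fδ)/sin δ ≈ 0.973.
p = a·p₁ + b·p₂ ≈ (0.406, -0.843, 0.353); φ = arcsin(p_z) ≈ 20.68°, λ = atan2(p_y, p_x) ≈ -64.27°.

≈ 21°N, 64°W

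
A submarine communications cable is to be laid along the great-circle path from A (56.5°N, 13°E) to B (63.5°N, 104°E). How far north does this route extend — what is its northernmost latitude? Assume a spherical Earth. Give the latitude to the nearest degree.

≈ 68°N

The great circle lies in the plane with unit normal n̂ = (p₁ × p₂)/|p₁ × p₂|.
Here n̂_z ≈ +0.367; the vertex latitude is φ_max = arccos|n̂_z| ≈ 68.5°.
Check via Clairaut: cos φ_max = |cos φ₁| · sin C = cos(56.5°)·sin(41.7°) ≈ 0.367, again giving ≈ 68.5°.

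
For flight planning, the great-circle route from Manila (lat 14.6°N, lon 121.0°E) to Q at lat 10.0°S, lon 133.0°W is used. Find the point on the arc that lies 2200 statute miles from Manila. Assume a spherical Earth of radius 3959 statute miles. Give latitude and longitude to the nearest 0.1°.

≈ lat 9.2°N, lon 153.1°E

Convert each endpoint to a unit vector on the sphere (x = cos φ cos λ, y = cos φ sin λ, z = sin φ).
The central angle between the endpoints is δ = arccos(p₁·p₂) ≈ 1.882 rad (107.8°). The total great-circle distance is δ·R ≈ 1.882 × 3959 ≈ 7452 mi, so the target fraction is f = 2200/7452 ≈ 0.295.
Interpolate at f ≈ 0.295 with slerp weights a = sin((1−f)δ)/sin δ ≈ 1.019, b = sin(fδ)/sin δ ≈ 0.554.
p = a·p₁ + b·p₂ ≈ (-0.880, 0.446, 0.161); φ = arcsin(p_z) ≈ 9.25°, λ = atan2(p_y, p_x) ≈ 153.11°.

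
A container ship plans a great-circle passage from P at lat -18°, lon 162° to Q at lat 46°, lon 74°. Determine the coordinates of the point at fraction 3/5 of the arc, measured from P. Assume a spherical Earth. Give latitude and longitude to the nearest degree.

≈ lat 26°, lon 119°

Convert each endpoint to a unit vector on the sphere (x = cos φ cos λ, y = cos φ sin λ, z = sin φ).
The central angle between the endpoints is δ = arccos(p₁·p₂) ≈ 1.771 rad (101.5°).
Interpolate at f = 3/5 with slerp weights a = sin((1−f)δ)/sin δ ≈ 0.664, b = sin(fδ)/sin δ ≈ 0.892.
p = a·p₁ + b·p₂ ≈ (-0.430, 0.791, 0.436); φ = arcsin(p_z) ≈ 25.86°, λ = atan2(p_y, p_x) ≈ 118.54°.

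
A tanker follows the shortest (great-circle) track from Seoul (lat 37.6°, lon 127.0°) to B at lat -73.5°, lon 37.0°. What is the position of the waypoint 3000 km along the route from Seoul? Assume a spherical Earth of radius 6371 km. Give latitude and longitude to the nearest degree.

Write both endpoints as unit vectors p₁, p₂ with components (cos φ cos λ, cos φ sin λ, sin φ).
The central angle between the endpoints is δ = arccos(p₁·p₂) ≈ 2.196 rad (125.8°). The total great-circle distance is δ·R ≈ 2.196 × 6371 ≈ 13989 km, so the target fraction is f = 3000/13989 ≈ 0.214.
Interpolate at f ≈ 0.214 with slerp weights a = sin((1−f)δ)/sin δ ≈ 1.218, b = sin(fδ)/sin δ ≈ 0.559.
p = a·p₁ + b·p₂ ≈ (-0.454, 0.867, 0.207); φ = arcsin(p_z) ≈ 11.95°, λ = atan2(p_y, p_x) ≈ 117.65°.

≈ lat 12°, lon 118°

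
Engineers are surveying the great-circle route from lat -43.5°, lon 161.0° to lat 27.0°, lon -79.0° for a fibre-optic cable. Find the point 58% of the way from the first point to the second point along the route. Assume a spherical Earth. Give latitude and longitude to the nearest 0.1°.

Convert each endpoint to a unit vector on the sphere (x = cos φ cos λ, y = cos φ sin λ, z = sin φ).
The central angle between the endpoints is δ = arccos(p₁·p₂) ≈ 2.260 rad (129.5°).
Interpolate at f = 0.58 with slerp weights a = sin((1−f)δ)/sin δ ≈ 1.053, b = sin(fδ)/sin δ ≈ 1.252.
p = a·p₁ + b·p₂ ≈ (-0.509, -0.846, -0.157); φ = arcsin(p_z) ≈ -9.01°, λ = atan2(p_y, p_x) ≈ -121.05°.

≈ lat -9.0°, lon -121.0°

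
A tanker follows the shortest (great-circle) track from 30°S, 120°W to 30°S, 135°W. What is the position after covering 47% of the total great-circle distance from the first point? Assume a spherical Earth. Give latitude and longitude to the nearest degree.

From cos δ = sin φ₁ sin φ₂ + cos φ₁ cos φ₂ cos Δλ, the central angle is δ ≈ 0.227 rad (13.0°).
Interpolate at f = 0.47 with slerp weights a = sin((1−f)δ)/sin δ ≈ 0.533, b = sin(fδ)/sin δ ≈ 0.473.
p = a·p₁ + b·p₂ ≈ (-0.521, -0.690, -0.503); φ = arcsin(p_z) ≈ -30.21°, λ = atan2(p_y, p_x) ≈ -127.05°.

≈ 30°S, 127°W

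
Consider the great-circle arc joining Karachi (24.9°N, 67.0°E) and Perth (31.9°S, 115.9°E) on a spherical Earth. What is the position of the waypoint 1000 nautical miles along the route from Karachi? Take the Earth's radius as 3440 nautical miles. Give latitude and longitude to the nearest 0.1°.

From cos δ = sin φ₁ sin φ₂ + cos φ₁ cos φ₂ cos Δλ, the central angle is δ ≈ 1.283 rad (73.5°). The total great-circle distance is δ·R ≈ 1.283 × 3440 ≈ 4414 nmi, so the target fraction is f = 1000/4414 ≈ 0.227.
Interpolate at f ≈ 0.227 with slerp weights a = sin((1−f)δ)/sin δ ≈ 0.873, b = sin(fδ)/sin δ ≈ 0.299.
p = a·p₁ + b·p₂ ≈ (0.199, 0.957, 0.210); φ = arcsin(p_z) ≈ 12.11°, λ = atan2(p_y, p_x) ≈ 78.28°.

≈ 12.1°N, 78.3°E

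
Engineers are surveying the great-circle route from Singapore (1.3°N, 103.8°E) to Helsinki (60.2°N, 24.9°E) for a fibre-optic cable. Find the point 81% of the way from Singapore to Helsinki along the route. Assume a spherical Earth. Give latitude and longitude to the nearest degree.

≈ 54°N, 53°E

Write both endpoints as unit vectors p₁, p₂ with components (cos φ cos λ, cos φ sin λ, sin φ).
The central angle between the endpoints is δ = arccos(p₁·p₂) ≈ 1.455 rad (83.4°).
Interpolate at f = 0.81 with slerp weights a = sin((1−f)δ)/sin δ ≈ 0.275, b = sin(fδ)/sin δ ≈ 0.930.
p = a·p₁ + b·p₂ ≈ (0.354, 0.461, 0.814); φ = arcsin(p_z) ≈ 54.44°, λ = atan2(p_y, p_x) ≈ 52.52°.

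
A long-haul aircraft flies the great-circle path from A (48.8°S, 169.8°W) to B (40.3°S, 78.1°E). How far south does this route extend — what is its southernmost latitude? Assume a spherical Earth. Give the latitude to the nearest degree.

The great circle lies in the plane with unit normal n̂ = (p₁ × p₂)/|p₁ × p₂|.
Here n̂_z ≈ -0.488; the vertex latitude is φ_max = arccos|n̂_z| ≈ 60.8°.

≈ 61°S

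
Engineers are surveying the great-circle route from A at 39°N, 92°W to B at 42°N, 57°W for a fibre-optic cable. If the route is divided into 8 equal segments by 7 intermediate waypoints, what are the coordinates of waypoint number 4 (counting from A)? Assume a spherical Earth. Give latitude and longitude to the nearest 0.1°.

Write both endpoints as unit vectors p₁, p₂ with components (cos φ cos λ, cos φ sin λ, sin φ).
The central angle between the endpoints is δ = arccos(p₁·p₂) ≈ 0.464 rad (26.6°).
Interpolate at f = 4/8 with slerp weights a = sin((1−f)δ)/sin δ ≈ 0.514, b = sin(fδ)/sin δ ≈ 0.514.
p = a·p₁ + b·p₂ ≈ (0.194, -0.719, 0.667); φ = arcsin(p_z) ≈ 41.84°, λ = atan2(p_y, p_x) ≈ -74.90°.

≈ 41.8°N, 74.9°W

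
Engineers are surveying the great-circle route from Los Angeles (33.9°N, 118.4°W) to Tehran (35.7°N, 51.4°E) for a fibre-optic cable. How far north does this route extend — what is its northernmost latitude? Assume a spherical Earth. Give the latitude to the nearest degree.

≈ 83°N

The great circle lies in the plane with unit normal n̂ = (p₁ × p₂)/|p₁ × p₂|.
Here n̂_z ≈ +0.127; the vertex latitude is φ_max = arccos|n̂_z| ≈ 82.7°.
Check via Clairaut: cos φ_max = |cos φ₁| · sin C = cos(33.9°)·sin(8.8°) ≈ 0.127, again giving ≈ 82.7°.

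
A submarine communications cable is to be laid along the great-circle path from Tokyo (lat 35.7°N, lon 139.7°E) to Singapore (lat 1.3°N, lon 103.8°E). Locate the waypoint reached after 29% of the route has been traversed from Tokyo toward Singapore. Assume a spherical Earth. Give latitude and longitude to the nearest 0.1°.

Convert each endpoint to a unit vector on the sphere (x = cos φ cos λ, y = cos φ sin λ, z = sin φ).
The central angle between the endpoints is δ = arccos(p₁·p₂) ≈ 0.835 rad (47.9°).
Interpolate at f = 0.29 with slerp weights a = sin((1−f)δ)/sin δ ≈ 0.754, b = sin(fδ)/sin δ ≈ 0.324.
p = a·p₁ + b·p₂ ≈ (-0.544, 0.710, 0.447); φ = arcsin(p_z) ≈ 26.56°, λ = atan2(p_y, p_x) ≈ 127.46°.

≈ lat 26.6°N, lon 127.5°E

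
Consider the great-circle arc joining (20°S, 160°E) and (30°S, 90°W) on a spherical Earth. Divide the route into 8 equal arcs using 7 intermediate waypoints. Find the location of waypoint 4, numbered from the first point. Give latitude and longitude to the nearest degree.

≈ (39°S, 148°W)

From cos δ = sin φ₁ sin φ₂ + cos φ₁ cos φ₂ cos Δλ, the central angle is δ ≈ 1.678 rad (96.2°).
Interpolate at f = 4/8 with slerp weights a = sin((1−f)δ)/sin δ ≈ 0.748, b = sin(fδ)/sin δ ≈ 0.748.
p = a·p₁ + b·p₂ ≈ (-0.661, -0.408, -0.630); φ = arcsin(p_z) ≈ -39.06°, λ = atan2(p_y, p_x) ≈ -148.33°.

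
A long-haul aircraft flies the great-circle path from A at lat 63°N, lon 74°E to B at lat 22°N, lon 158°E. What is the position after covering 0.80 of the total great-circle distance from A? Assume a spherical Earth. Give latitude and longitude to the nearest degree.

≈ lat 34°N, lon 150°E

From cos δ = sin φ₁ sin φ₂ + cos φ₁ cos φ₂ cos Δλ, the central angle is δ ≈ 1.183 rad (67.8°).
Interpolate at f = 0.80 with slerp weights a = sin((1−f)δ)/sin δ ≈ 0.253, b = sin(fδ)/sin δ ≈ 0.876.
p = a·p₁ + b·p₂ ≈ (-0.722, 0.415, 0.554); φ = arcsin(p_z) ≈ 33.64°, λ = atan2(p_y, p_x) ≈ 150.11°.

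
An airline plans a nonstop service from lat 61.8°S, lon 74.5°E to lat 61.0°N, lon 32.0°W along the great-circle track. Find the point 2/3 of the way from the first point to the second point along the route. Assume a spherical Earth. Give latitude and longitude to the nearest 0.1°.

≈ lat 21.6°N, lon 10.0°E

Convert each endpoint to a unit vector on the sphere (x = cos φ cos λ, y = cos φ sin λ, z = sin φ).
The central angle between the endpoints is δ = arccos(p₁·p₂) ≈ 2.561 rad (146.7°).
Interpolate at f = 2/3 with slerp weights a = sin((1−f)δ)/sin δ ≈ 1.373, b = sin(fδ)/sin δ ≈ 1.805.
p = a·p₁ + b·p₂ ≈ (0.915, 0.161, 0.369); φ = arcsin(p_z) ≈ 21.63°, λ = atan2(p_y, p_x) ≈ 10.00°.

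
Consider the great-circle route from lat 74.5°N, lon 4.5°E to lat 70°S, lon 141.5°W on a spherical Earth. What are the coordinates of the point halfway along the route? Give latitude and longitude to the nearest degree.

≈ lat 7°N, lon 90°W

Write both endpoints as unit vectors p₁, p₂ with components (cos φ cos λ, cos φ sin λ, sin φ).
The central angle between the endpoints is δ = arccos(p₁·p₂) ≈ 2.948 rad (168.9°).
Interpolate at f = 1/2 with slerp weights a = sin((1−f)δ)/sin δ ≈ 5.170, b = sin(fδ)/sin δ ≈ 5.170.
p = a·p₁ + b·p₂ ≈ (-0.006, -0.992, 0.124); φ = arcsin(p_z) ≈ 7.11°, λ = atan2(p_y, p_x) ≈ -90.37°.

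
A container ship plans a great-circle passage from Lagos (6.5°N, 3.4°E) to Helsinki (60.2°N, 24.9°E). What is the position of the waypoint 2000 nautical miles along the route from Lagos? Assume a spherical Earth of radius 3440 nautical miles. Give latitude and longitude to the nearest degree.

≈ 39°N, 12°E

Convert each endpoint to a unit vector on the sphere (x = cos φ cos λ, y = cos φ sin λ, z = sin φ).
The central angle between the endpoints is δ = arccos(p₁·p₂) ≈ 0.979 rad (56.1°). The total great-circle distance is δ·R ≈ 0.979 × 3440 ≈ 3369 nmi, so the target fraction is f = 2000/3369 ≈ 0.594.
Interpolate at f ≈ 0.594 with slerp weights a = sin((1−f)δ)/sin δ ≈ 0.467, b = sin(fδ)/sin δ ≈ 0.662.
p = a·p₁ + b·p₂ ≈ (0.761, 0.166, 0.627); φ = arcsin(p_z) ≈ 38.83°, λ = atan2(p_y, p_x) ≈ 12.30°.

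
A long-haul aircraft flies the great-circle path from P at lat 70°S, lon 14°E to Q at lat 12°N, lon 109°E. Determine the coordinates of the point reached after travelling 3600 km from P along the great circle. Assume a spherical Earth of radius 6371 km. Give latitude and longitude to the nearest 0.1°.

≈ lat 52.7°S, lon 76.0°E

Convert each endpoint to a unit vector on the sphere (x = cos φ cos λ, y = cos φ sin λ, z = sin φ).
The central angle between the endpoints is δ = arccos(p₁·p₂) ≈ 1.797 rad (103.0°). The total great-circle distance is δ·R ≈ 1.797 × 6371 ≈ 11450 km, so the target fraction is f = 3600/11450 ≈ 0.314.
Interpolate at f ≈ 0.314 with slerp weights a = sin((1−f)δ)/sin δ ≈ 0.968, b = sin(fδ)/sin δ ≈ 0.549.
p = a·p₁ + b·p₂ ≈ (0.146, 0.588, -0.795); φ = arcsin(p_z) ≈ -52.68°, λ = atan2(p_y, p_x) ≈ 76.04°.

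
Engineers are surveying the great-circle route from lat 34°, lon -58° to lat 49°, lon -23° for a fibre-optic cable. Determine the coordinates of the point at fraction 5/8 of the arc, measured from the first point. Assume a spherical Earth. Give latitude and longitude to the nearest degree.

≈ lat 45°, lon -38°

Write both endpoints as unit vectors p₁, p₂ with components (cos φ cos λ, cos φ sin λ, sin φ).
The central angle between the endpoints is δ = arccos(p₁·p₂) ≈ 0.521 rad (29.8°).
Interpolate at f = 5/8 with slerp weights a = sin((1−f)δ)/sin δ ≈ 0.390, b = sin(fδ)/sin δ ≈ 0.643.
p = a·p₁ + b·p₂ ≈ (0.559, -0.439, 0.703); φ = arcsin(p_z) ≈ 44.68°, λ = atan2(p_y, p_x) ≈ -38.12°.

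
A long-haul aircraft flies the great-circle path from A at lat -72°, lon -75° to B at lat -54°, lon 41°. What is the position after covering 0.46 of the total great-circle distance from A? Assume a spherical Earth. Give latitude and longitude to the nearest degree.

Write both endpoints as unit vectors p₁, p₂ with components (cos φ cos λ, cos φ sin λ, sin φ).
The central angle between the endpoints is δ = arccos(p₁·p₂) ≈ 0.810 rad (46.4°).
Interpolate at f = 0.46 with slerp weights a = sin((1−f)δ)/sin δ ≈ 0.585, b = sin(fδ)/sin δ ≈ 0.503.
p = a·p₁ + b·p₂ ≈ (0.270, 0.019, -0.963); φ = arcsin(p_z) ≈ -74.31°, λ = atan2(p_y, p_x) ≈ 4.08°.

≈ lat -74°, lon 4°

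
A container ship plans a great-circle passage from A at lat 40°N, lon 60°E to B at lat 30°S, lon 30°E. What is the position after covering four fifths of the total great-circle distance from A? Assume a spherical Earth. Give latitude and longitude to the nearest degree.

Convert each endpoint to a unit vector on the sphere (x = cos φ cos λ, y = cos φ sin λ, z = sin φ).
The central angle between the endpoints is δ = arccos(p₁·p₂) ≈ 1.315 rad (75.3°).
Interpolate at f = 4/5 with slerp weights a = sin((1−f)δ)/sin δ ≈ 0.269, b = sin(fδ)/sin δ ≈ 0.898.
p = a·p₁ + b·p₂ ≈ (0.776, 0.567, -0.276); φ = arcsin(p_z) ≈ -16.03°, λ = atan2(p_y, p_x) ≈ 36.15°.

≈ lat 16°S, lon 36°E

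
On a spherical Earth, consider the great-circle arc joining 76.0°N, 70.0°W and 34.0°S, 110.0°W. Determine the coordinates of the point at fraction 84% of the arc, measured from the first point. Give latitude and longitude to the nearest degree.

≈ 16°S, 107°W

From cos δ = sin φ₁ sin φ₂ + cos φ₁ cos φ₂ cos Δλ, the central angle is δ ≈ 1.970 rad (112.9°).
Interpolate at f = 0.84 with slerp weights a = sin((1−f)δ)/sin δ ≈ 0.337, b = sin(fδ)/sin δ ≈ 1.082.
p = a·p₁ + b·p₂ ≈ (-0.279, -0.919, -0.278); φ = arcsin(p_z) ≈ -16.16°, λ = atan2(p_y, p_x) ≈ -106.88°.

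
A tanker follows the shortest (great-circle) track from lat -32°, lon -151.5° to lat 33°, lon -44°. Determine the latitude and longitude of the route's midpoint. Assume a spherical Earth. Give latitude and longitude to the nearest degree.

≈ lat 1°, lon -98°

The haversine formula gives a central angle δ ≈ 2.097 rad (120.2°) between the endpoints.
Interpolate at f = 1/2 with slerp weights a = sin((1−f)δ)/sin δ ≈ 1.002, b = sin(fδ)/sin δ ≈ 1.002.
p = a·p₁ + b·p₂ ≈ (-0.142, -0.990, 0.015); φ = arcsin(p_z) ≈ 0.85°, λ = atan2(p_y, p_x) ≈ -98.18°.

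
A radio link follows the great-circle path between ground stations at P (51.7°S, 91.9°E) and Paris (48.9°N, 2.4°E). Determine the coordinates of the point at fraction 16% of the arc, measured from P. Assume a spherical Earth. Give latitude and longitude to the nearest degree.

≈ (38°S, 71°E)

Write both endpoints as unit vectors p₁, p₂ with components (cos φ cos λ, cos φ sin λ, sin φ).
The central angle between the endpoints is δ = arccos(p₁·p₂) ≈ 2.199 rad (126.0°).
Interpolate at f = 0.16 with slerp weights a = sin((1−f)δ)/sin δ ≈ 1.189, b = sin(fδ)/sin δ ≈ 0.426.
p = a·p₁ + b·p₂ ≈ (0.255, 0.748, -0.612); φ = arcsin(p_z) ≈ -37.75°, λ = atan2(p_y, p_x) ≈ 71.16°.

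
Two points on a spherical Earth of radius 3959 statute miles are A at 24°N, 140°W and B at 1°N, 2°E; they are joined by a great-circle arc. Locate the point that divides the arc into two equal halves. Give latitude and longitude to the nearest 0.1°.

≈ 34.0°N, 61.5°W

Convert each endpoint to a unit vector on the sphere (x = cos φ cos λ, y = cos φ sin λ, z = sin φ).
The central angle between the endpoints is δ = arccos(p₁·p₂) ≈ 2.364 rad (135.5°).
Interpolate at f = 1/2 with slerp weights a = sin((1−f)δ)/sin δ ≈ 1.319, b = sin(fδ)/sin δ ≈ 1.319.
p = a·p₁ + b·p₂ ≈ (0.395, -0.729, 0.560); φ = arcsin(p_z) ≈ 34.03°, λ = atan2(p_y, p_x) ≈ -61.54°.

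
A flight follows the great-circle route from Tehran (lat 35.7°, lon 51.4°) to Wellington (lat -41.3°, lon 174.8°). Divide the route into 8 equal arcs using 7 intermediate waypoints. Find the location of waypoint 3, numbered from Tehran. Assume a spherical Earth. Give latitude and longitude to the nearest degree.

≈ lat 6°, lon 96°

From cos δ = sin φ₁ sin φ₂ + cos φ₁ cos φ₂ cos Δλ, the central angle is δ ≈ 2.376 rad (136.1°).
Interpolate at f = 3/8 with slerp weights a = sin((1−f)δ)/sin δ ≈ 1.438, b = sin(fδ)/sin δ ≈ 1.122.
p = a·p₁ + b·p₂ ≈ (-0.111, 0.989, 0.098); φ = arcsin(p_z) ≈ 5.64°, λ = atan2(p_y, p_x) ≈ 96.42°.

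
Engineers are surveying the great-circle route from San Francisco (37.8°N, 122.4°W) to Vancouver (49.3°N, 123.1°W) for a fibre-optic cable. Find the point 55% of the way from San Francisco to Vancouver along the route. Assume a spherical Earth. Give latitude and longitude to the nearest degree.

Write both endpoints as unit vectors p₁, p₂ with components (cos φ cos λ, cos φ sin λ, sin φ).
The central angle between the endpoints is δ = arccos(p₁·p₂) ≈ 0.201 rad (11.5°).
Interpolate at f = 0.55 with slerp weights a = sin((1−f)δ)/sin δ ≈ 0.452, b = sin(fδ)/sin δ ≈ 0.553.
p = a·p₁ + b·p₂ ≈ (-0.388, -0.604, 0.696); φ = arcsin(p_z) ≈ 44.13°, λ = atan2(p_y, p_x) ≈ -122.75°.

≈ 44°N, 123°W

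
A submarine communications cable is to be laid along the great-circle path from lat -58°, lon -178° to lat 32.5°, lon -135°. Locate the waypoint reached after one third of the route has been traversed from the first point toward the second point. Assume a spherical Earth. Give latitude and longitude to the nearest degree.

≈ lat -29°, lon -157°

From cos δ = sin φ₁ sin φ₂ + cos φ₁ cos φ₂ cos Δλ, the central angle is δ ≈ 1.700 rad (97.4°).
Interpolate at f = 1/3 with slerp weights a = sin((1−f)δ)/sin δ ≈ 0.913, b = sin(fδ)/sin δ ≈ 0.541.
p = a·p₁ + b·p₂ ≈ (-0.807, -0.340, -0.484); φ = arcsin(p_z) ≈ -28.93°, λ = atan2(p_y, p_x) ≈ -157.16°.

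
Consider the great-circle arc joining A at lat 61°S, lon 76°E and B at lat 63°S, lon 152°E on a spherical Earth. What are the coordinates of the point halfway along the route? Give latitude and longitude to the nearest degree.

From cos δ = sin φ₁ sin φ₂ + cos φ₁ cos φ₂ cos Δλ, the central angle is δ ≈ 0.587 rad (33.6°).
Interpolate at f = 1/2 with slerp weights a = sin((1−f)δ)/sin δ ≈ 0.522, b = sin(fδ)/sin δ ≈ 0.522.
p = a·p₁ + b·p₂ ≈ (-0.148, 0.357, -0.922); φ = arcsin(p_z) ≈ -67.26°, λ = atan2(p_y, p_x) ≈ 112.53°.

≈ lat 67°S, lon 113°E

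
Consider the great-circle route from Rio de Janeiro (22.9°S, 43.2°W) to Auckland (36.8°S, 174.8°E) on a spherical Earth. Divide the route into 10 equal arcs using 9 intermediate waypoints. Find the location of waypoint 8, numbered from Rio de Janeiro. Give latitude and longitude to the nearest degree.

≈ 53°S, 163°W

Convert each endpoint to a unit vector on the sphere (x = cos φ cos λ, y = cos φ sin λ, z = sin φ).
The central angle between the endpoints is δ = arccos(p₁·p₂) ≈ 1.926 rad (110.4°).
Interpolate at f = 8/10 with slerp weights a = sin((1−f)δ)/sin δ ≈ 0.401, b = sin(fδ)/sin δ ≈ 1.066.
p = a·p₁ + b·p₂ ≈ (-0.581, -0.175, -0.795); φ = arcsin(p_z) ≈ -52.63°, λ = atan2(p_y, p_x) ≈ -163.20°.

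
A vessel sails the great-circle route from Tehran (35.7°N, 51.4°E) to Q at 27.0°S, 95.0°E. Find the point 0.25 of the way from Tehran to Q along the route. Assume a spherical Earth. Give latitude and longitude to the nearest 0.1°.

Convert each endpoint to a unit vector on the sphere (x = cos φ cos λ, y = cos φ sin λ, z = sin φ).
The central angle between the endpoints is δ = arccos(p₁·p₂) ≈ 1.309 rad (75.0°).
Interpolate at f = 0.25 with slerp weights a = sin((1−f)δ)/sin δ ≈ 0.861, b = sin(fδ)/sin δ ≈ 0.333.
p = a·p₁ + b·p₂ ≈ (0.410, 0.842, 0.351); φ = arcsin(p_z) ≈ 20.56°, λ = atan2(p_y, p_x) ≈ 64.01°.

≈ 20.6°N, 64.0°E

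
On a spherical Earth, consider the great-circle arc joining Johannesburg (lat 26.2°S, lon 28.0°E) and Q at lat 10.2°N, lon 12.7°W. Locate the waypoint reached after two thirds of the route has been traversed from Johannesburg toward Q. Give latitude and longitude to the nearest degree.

Write both endpoints as unit vectors p₁, p₂ with components (cos φ cos λ, cos φ sin λ, sin φ).
The central angle between the endpoints is δ = arccos(p₁·p₂) ≈ 0.938 rad (53.8°).
Interpolate at f = 2/3 with slerp weights a = sin((1−f)δ)/sin δ ≈ 0.381, b = sin(fδ)/sin δ ≈ 0.726.
p = a·p₁ + b·p₂ ≈ (0.999, 0.004, -0.040); φ = arcsin(p_z) ≈ -2.28°, λ = atan2(p_y, p_x) ≈ 0.21°.

≈ lat 2°S, lon 0°E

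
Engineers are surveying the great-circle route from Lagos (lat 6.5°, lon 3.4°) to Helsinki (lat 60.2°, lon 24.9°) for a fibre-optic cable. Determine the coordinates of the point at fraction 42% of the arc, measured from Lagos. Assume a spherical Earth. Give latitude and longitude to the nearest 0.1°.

≈ lat 29.4°, lon 9.2°

The haversine formula gives a central angle δ ≈ 0.979 rad (56.1°) between the endpoints.
Interpolate at f = 0.42 with slerp weights a = sin((1−f)δ)/sin δ ≈ 0.648, b = sin(fδ)/sin δ ≈ 0.482.
p = a·p₁ + b·p₂ ≈ (0.860, 0.139, 0.491); φ = arcsin(p_z) ≈ 29.43°, λ = atan2(p_y, p_x) ≈ 9.18°.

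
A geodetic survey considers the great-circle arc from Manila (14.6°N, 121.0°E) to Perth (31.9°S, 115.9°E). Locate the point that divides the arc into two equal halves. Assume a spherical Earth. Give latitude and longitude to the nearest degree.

From cos δ = sin φ₁ sin φ₂ + cos φ₁ cos φ₂ cos Δλ, the central angle is δ ≈ 0.816 rad (46.8°).
Interpolate at f = 1/2 with slerp weights a = sin((1−f)δ)/sin δ ≈ 0.545, b = sin(fδ)/sin δ ≈ 0.545.
p = a·p₁ + b·p₂ ≈ (-0.473, 0.868, -0.151); φ = arcsin(p_z) ≈ -8.66°, λ = atan2(p_y, p_x) ≈ 118.62°.

≈ 9°S, 119°E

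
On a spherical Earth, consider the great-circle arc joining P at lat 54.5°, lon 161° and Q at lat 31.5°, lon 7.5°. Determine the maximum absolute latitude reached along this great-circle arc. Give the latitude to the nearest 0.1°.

≈ 77.2°

The great circle lies in the plane with unit normal n̂ = (p₁ × p₂)/|p₁ × p₂|.
Here n̂_z ≈ -0.221; the vertex latitude is φ_max = arccos|n̂_z| ≈ 77.2°.
Check via Clairaut: cos φ_max = |cos φ₁| · sin C = cos(54.5°)·sin(22.4°) ≈ 0.221, again giving ≈ 77.2°.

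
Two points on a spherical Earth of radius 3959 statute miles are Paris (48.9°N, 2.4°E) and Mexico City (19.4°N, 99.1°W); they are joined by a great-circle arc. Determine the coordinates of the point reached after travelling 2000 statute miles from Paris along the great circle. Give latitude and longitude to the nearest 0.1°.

Convert each endpoint to a unit vector on the sphere (x = cos φ cos λ, y = cos φ sin λ, z = sin φ).
The central angle between the endpoints is δ = arccos(p₁·p₂) ≈ 1.444 rad (82.7°). The total great-circle distance is δ·R ≈ 1.444 × 3959 ≈ 5716 mi, so the target fraction is f = 2000/5716 ≈ 0.350.
Interpolate at f ≈ 0.350 with slerp weights a = sin((1−f)δ)/sin δ ≈ 0.813, b = sin(fδ)/sin δ ≈ 0.488.
p = a·p₁ + b·p₂ ≈ (0.461, -0.432, 0.775); φ = arcsin(p_z) ≈ 50.80°, λ = atan2(p_y, p_x) ≈ -43.12°.

≈ (50.8°N, 43.1°W)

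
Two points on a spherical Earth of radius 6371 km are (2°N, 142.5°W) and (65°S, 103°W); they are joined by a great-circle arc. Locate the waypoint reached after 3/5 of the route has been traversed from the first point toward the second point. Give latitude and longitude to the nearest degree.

Convert each endpoint to a unit vector on the sphere (x = cos φ cos λ, y = cos φ sin λ, z = sin φ).
The central angle between the endpoints is δ = arccos(p₁·p₂) ≈ 1.272 rad (72.9°).
Interpolate at f = 3/5 with slerp weights a = sin((1−f)δ)/sin δ ≈ 0.510, b = sin(fδ)/sin δ ≈ 0.723.
p = a·p₁ + b·p₂ ≈ (-0.473, -0.608, -0.638); φ = arcsin(p_z) ≈ -39.62°, λ = atan2(p_y, p_x) ≈ -127.88°.

≈ (40°S, 128°W)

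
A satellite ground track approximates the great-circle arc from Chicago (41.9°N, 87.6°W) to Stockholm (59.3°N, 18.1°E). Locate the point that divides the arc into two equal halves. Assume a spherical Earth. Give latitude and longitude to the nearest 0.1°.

≈ (62.9°N, 48.6°W)

The haversine formula gives a central angle δ ≈ 1.080 rad (61.9°) between the endpoints.
Interpolate at f = 1/2 with slerp weights a = sin((1−f)δ)/sin δ ≈ 0.583, b = sin(fδ)/sin δ ≈ 0.583.
p = a·p₁ + b·p₂ ≈ (0.301, -0.341, 0.891); φ = arcsin(p_z) ≈ 62.94°, λ = atan2(p_y, p_x) ≈ -48.56°.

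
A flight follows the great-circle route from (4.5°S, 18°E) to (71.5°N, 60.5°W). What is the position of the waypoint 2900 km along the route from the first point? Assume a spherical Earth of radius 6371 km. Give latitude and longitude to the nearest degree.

The haversine formula gives a central angle δ ≈ 1.582 rad (90.6°) between the endpoints. The total great-circle distance is δ·R ≈ 1.582 × 6371 ≈ 10080 km, so the target fraction is f = 2900/10080 ≈ 0.288.
Interpolate at f ≈ 0.288 with slerp weights a = sin((1−f)δ)/sin δ ≈ 0.903, b = sin(fδ)/sin δ ≈ 0.440.
p = a·p₁ + b·p₂ ≈ (0.925, 0.157, 0.346); φ = arcsin(p_z) ≈ 20.25°, λ = atan2(p_y, p_x) ≈ 9.62°.

≈ (20°N, 10°E)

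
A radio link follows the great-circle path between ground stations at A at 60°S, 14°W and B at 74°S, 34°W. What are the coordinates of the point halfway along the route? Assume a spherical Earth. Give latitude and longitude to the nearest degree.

Convert each endpoint to a unit vector on the sphere (x = cos φ cos λ, y = cos φ sin λ, z = sin φ).
The central angle between the endpoints is δ = arccos(p₁·p₂) ≈ 0.277 rad (15.8°).
Interpolate at f = 1/2 with slerp weights a = sin((1−f)δ)/sin δ ≈ 0.505, b = sin(fδ)/sin δ ≈ 0.505.
p = a·p₁ + b·p₂ ≈ (0.360, -0.139, -0.922); φ = arcsin(p_z) ≈ -67.29°, λ = atan2(p_y, p_x) ≈ -21.08°.

≈ 67°S, 21°W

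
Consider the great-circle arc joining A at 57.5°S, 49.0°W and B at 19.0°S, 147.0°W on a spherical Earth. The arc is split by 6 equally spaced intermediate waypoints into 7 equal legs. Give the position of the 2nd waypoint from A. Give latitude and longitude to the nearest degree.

Convert each endpoint to a unit vector on the sphere (x = cos φ cos λ, y = cos φ sin λ, z = sin φ).
The central angle between the endpoints is δ = arccos(p₁·p₂) ≈ 1.365 rad (78.2°).
Interpolate at f = 2/7 with slerp weights a = sin((1−f)δ)/sin δ ≈ 0.846, b = sin(fδ)/sin δ ≈ 0.388.
p = a·p₁ + b·p₂ ≈ (-0.010, -0.543, -0.840); φ = arcsin(p_z) ≈ -57.11°, λ = atan2(p_y, p_x) ≈ -91.05°.

≈ 57°S, 91°W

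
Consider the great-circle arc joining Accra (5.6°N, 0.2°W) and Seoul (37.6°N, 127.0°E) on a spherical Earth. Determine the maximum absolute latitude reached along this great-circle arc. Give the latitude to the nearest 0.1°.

≈ 46.3°N

The great circle lies in the plane with unit normal n̂ = (p₁ × p₂)/|p₁ × p₂|.
Here n̂_z ≈ +0.691; the vertex latitude is φ_max = arccos|n̂_z| ≈ 46.3°.
Check via Clairaut: cos φ_max = |cos φ₁| · sin C = cos(5.6°)·sin(44.0°) ≈ 0.691, again giving ≈ 46.3°.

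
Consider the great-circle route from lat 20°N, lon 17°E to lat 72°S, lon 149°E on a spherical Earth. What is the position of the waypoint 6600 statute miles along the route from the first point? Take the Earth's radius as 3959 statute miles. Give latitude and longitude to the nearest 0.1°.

≈ lat 69.0°S, lon 65.4°E

Convert each endpoint to a unit vector on the sphere (x = cos φ cos λ, y = cos φ sin λ, z = sin φ).
The central angle between the endpoints is δ = arccos(p₁·p₂) ≈ 2.117 rad (121.3°). The total great-circle distance is δ·R ≈ 2.117 × 3959 ≈ 8382 mi, so the target fraction is f = 6600/8382 ≈ 0.787.
Interpolate at f ≈ 0.787 with slerp weights a = sin((1−f)δ)/sin δ ≈ 0.509, b = sin(fδ)/sin δ ≈ 1.165.
p = a·p₁ + b·p₂ ≈ (0.149, 0.325, -0.934); φ = arcsin(p_z) ≈ -69.04°, λ = atan2(p_y, p_x) ≈ 65.39°.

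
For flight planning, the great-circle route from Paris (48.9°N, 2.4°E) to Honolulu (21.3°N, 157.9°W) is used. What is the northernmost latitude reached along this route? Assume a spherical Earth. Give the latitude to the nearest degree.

The great circle lies in the plane with unit normal n̂ = (p₁ × p₂)/|p₁ × p₂|.
Here n̂_z ≈ -0.217; the vertex latitude is φ_max = arccos|n̂_z| ≈ 77.5°.

≈ 77°N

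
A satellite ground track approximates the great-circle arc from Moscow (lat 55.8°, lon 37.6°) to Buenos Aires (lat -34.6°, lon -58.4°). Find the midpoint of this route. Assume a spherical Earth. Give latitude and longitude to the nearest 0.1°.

Write both endpoints as unit vectors p₁, p₂ with components (cos φ cos λ, cos φ sin λ, sin φ).
The central angle between the endpoints is δ = arccos(p₁·p₂) ≈ 2.115 rad (121.2°).
Interpolate at f = 1/2 with slerp weights a = sin((1−f)δ)/sin δ ≈ 1.019, b = sin(fδ)/sin δ ≈ 1.019.
p = a·p₁ + b·p₂ ≈ (0.893, -0.365, 0.264); φ = arcsin(p_z) ≈ 15.31°, λ = atan2(p_y, p_x) ≈ -22.22°.

≈ lat 15.3°, lon -22.2°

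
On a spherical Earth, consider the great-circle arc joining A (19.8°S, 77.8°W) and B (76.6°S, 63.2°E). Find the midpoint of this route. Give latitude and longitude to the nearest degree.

≈ (59°S, 67°W)

From cos δ = sin φ₁ sin φ₂ + cos φ₁ cos φ₂ cos Δλ, the central angle is δ ≈ 1.410 rad (80.8°).
Interpolate at f = 1/2 with slerp weights a = sin((1−f)δ)/sin δ ≈ 0.657, b = sin(fδ)/sin δ ≈ 0.657.
p = a·p₁ + b·p₂ ≈ (0.199, -0.468, -0.861); φ = arcsin(p_z) ≈ -59.43°, λ = atan2(p_y, p_x) ≈ -66.95°.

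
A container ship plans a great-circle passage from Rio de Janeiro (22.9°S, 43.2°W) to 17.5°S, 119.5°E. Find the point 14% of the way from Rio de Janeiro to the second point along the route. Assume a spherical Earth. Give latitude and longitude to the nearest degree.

Convert each endpoint to a unit vector on the sphere (x = cos φ cos λ, y = cos φ sin λ, z = sin φ).
The central angle between the endpoints is δ = arccos(p₁·p₂) ≈ 2.377 rad (136.2°).
Interpolate at f = 0.14 with slerp weights a = sin((1−f)δ)/sin δ ≈ 1.286, b = sin(fδ)/sin δ ≈ 0.472.
p = a·p₁ + b·p₂ ≈ (0.642, -0.419, -0.642); φ = arcsin(p_z) ≈ -39.96°, λ = atan2(p_y, p_x) ≈ -33.14°.

≈ 40°S, 33°W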